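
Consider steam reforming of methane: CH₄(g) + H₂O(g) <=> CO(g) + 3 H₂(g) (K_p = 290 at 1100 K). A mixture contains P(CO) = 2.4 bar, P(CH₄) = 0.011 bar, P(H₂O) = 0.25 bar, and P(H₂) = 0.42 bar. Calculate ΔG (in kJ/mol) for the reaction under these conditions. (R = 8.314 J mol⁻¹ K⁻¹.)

Q_p = P(CO)·P(H₂)³ / (P(CH₄)·P(H₂O)) = (2.4)·(0.42)³ / ((0.011)·(0.25)) = 64.7
ΔG = RT ln(Q_p/K_p) = (8.314 J mol⁻¹ K⁻¹)(1100 K) × ln(64.7/290)
   = (9.145 kJ/mol)(-1.500) = -13.7 kJ/mol
ΔG < 0, so the forward reaction is spontaneous (proceeds forward).

ΔG = -13.7 kJ/mol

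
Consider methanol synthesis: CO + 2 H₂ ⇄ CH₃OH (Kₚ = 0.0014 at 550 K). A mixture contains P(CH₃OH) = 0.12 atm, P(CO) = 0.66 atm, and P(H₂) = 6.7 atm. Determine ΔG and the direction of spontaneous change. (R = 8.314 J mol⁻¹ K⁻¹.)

ΔG = 4.86 kJ/mol; the forward reaction is non-spontaneous

Qₚ = P(CH₃OH) / (P(CO)·P(H₂)²) = (0.12) / ((0.66)·(6.7)²) = 0.00405
ΔG = RT ln(Qₚ/Kₚ) = (8.314 J mol⁻¹ K⁻¹)(550 K) × ln(0.00405/0.0014)
   = (4.573 kJ/mol)(1.062) = 4.86 kJ/mol
ΔG > 0, so the forward reaction is non-spontaneous (proceeds in reverse).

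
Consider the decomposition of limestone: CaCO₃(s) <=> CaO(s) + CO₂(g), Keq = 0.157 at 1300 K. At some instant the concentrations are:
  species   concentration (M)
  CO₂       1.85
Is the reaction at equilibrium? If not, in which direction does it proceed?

toward reactants

(CaCO₃, CaO are pure solids — omitted from Q.)
Q = [CO₂] = 1.85
Q = 1.85 > Keq = 0.157, so the reverse reaction proceeds.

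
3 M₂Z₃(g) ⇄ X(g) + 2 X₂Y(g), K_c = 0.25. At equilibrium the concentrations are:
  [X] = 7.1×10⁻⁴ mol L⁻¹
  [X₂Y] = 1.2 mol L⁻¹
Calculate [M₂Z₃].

[M₂Z₃] = 0.16 mol L⁻¹

At equilibrium, K_c = [X]·[X₂Y]² / [M₂Z₃]³ = 0.25.
(7.1×10⁻⁴)·(1.2)² / ([M₂Z₃])³ = 0.25
[M₂Z₃]³ = 0.00409 ⇒ [M₂Z₃] = 0.16 mol L⁻¹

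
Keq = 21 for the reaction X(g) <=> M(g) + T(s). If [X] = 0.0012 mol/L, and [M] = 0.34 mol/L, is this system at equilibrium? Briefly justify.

no; Q > K, reaction proceeds in reverse

(T is a pure solid — omitted from Q.)
Q = [M] / [X] = (0.34) / (0.0012) = 280
Q = 280 > Keq = 21: net reverse reaction.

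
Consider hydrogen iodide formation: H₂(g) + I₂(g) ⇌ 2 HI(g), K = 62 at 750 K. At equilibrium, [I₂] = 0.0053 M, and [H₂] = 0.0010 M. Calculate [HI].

[HI] = 0.018 M

At equilibrium, K = [HI]² / ([H₂]·[I₂]) = 62.
([HI])² / ((0.0010)·(0.0053)) = 62
[HI]² = 3.29×10⁻⁴ ⇒ [HI] = 0.018 M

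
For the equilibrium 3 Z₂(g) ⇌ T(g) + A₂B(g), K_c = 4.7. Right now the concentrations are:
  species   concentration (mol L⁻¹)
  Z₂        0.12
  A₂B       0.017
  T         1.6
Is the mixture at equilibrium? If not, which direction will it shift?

Q_c = [T]·[A₂B] / [Z₂]³ = (1.6)·(0.017) / (0.12)³ = 16
Q_c = 16 > K_c = 4.7: net reverse reaction.

no; Q > K, reaction proceeds in reverse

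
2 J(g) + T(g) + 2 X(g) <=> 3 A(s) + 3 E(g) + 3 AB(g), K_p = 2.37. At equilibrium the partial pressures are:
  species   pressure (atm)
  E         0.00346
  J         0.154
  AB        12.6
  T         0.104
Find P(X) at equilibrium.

P(X) = 0.119 atm

(A is a pure solid — omitted from K_p.)
At equilibrium, K_p = P(E)³·P(AB)³ / (P(J)²·P(T)·P(X)²) = 2.37.
(0.00346)³·(12.6)³ / ((0.154)²·(0.104)·(P(X))²) = 2.37
P(X)² = 0.0142 ⇒ P(X) = 0.119 atm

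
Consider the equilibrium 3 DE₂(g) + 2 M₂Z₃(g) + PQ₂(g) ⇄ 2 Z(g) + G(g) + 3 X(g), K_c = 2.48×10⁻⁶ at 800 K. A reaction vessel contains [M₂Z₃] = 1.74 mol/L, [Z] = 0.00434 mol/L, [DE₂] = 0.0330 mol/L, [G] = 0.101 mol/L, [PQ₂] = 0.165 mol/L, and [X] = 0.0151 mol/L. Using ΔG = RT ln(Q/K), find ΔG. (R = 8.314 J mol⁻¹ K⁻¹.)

Q_c = [Z]²·[G]·[X]³ / ([DE₂]³·[M₂Z₃]²·[PQ₂]) = (0.00434)²·(0.101)·(0.0151)³ / ((0.0330)³·(1.74)²·(0.165)) = 3.65×10⁻⁷
ΔG = RT ln(Q_c/K_c) = (8.314 J mol⁻¹ K⁻¹)(800 K) × ln(3.65×10⁻⁷/2.48×10⁻⁶)
   = (6.651 kJ/mol)(-1.916) = -12.7 kJ/mol
ΔG < 0, so the forward reaction is spontaneous (proceeds forward).

ΔG = -12.7 kJ/mol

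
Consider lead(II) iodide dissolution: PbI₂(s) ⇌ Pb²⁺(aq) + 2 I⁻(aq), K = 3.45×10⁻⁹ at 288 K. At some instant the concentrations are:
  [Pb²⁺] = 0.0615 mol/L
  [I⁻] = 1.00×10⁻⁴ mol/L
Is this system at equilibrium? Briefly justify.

no; Q < K, reaction proceeds forward

(PbI₂ is a pure solid — omitted from Q.)
Q = [Pb²⁺]·[I⁻]² = (0.0615)·(1.00×10⁻⁴)² = 6.15×10⁻¹⁰
Q = 6.15×10⁻¹⁰ < K = 3.45×10⁻⁹: net forward reaction.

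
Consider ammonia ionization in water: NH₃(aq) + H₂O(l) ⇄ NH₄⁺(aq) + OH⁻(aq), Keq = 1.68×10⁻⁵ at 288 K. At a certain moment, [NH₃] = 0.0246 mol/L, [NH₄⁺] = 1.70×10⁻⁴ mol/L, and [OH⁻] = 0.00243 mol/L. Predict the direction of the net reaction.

(H₂O is a pure liquid — omitted from Q.)
Q = [NH₄⁺]·[OH⁻] / [NH₃] = (1.70×10⁻⁴)·(0.00243) / (0.0246) = 1.68×10⁻⁵
Q = 1.68×10⁻⁵ = Keq, so the system is already at equilibrium.

neither direction; the system is at equilibrium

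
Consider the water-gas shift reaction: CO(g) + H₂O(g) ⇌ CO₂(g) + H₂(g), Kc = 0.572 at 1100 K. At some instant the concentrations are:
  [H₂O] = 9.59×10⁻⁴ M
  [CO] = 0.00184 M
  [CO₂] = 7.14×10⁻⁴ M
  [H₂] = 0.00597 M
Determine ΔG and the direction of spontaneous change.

ΔG = 13.2 kJ/mol; the forward reaction is non-spontaneous

Qc = [CO₂]·[H₂] / ([CO]·[H₂O]) = (7.14×10⁻⁴)·(0.00597) / ((0.00184)·(9.59×10⁻⁴)) = 2.42
ΔG = RT ln(Qc/Kc) = (8.314 J mol⁻¹ K⁻¹)(1100 K) × ln(2.42/0.572)
   = (9.145 kJ/mol)(1.442) = 13.2 kJ/mol
ΔG > 0, so the forward reaction is non-spontaneous (proceeds in reverse).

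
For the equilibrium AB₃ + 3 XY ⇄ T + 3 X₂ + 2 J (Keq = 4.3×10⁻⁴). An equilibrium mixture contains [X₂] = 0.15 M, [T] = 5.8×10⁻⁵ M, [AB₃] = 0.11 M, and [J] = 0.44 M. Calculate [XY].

At equilibrium, Keq = [T]·[X₂]³·[J]² / ([AB₃]·[XY]³) = 4.3×10⁻⁴.
(5.8×10⁻⁵)·(0.15)³·(0.44)² / ((0.11)·([XY])³) = 4.3×10⁻⁴
[XY]³ = 8.01×10⁻⁴ ⇒ [XY] = 0.093 M

[XY] = 0.093 M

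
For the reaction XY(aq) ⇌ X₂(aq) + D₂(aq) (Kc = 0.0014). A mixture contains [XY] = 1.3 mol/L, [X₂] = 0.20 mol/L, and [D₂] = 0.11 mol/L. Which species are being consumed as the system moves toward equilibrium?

X₂, D₂ (products)

Qc = [X₂]·[D₂] / [XY] = (0.20)·(0.11) / (1.3) = 0.017
Qc = 0.017 > Kc = 0.0014: net reverse reaction.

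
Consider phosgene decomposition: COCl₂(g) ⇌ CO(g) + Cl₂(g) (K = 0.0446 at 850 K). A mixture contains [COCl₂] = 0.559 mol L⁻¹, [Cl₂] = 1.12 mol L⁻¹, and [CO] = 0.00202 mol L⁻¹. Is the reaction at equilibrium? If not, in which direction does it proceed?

toward products

Q = [CO]·[Cl₂] / [COCl₂] = (0.00202)·(1.12) / (0.559) = 0.00405
Q = 0.00405 < K = 0.0446, so the forward reaction proceeds.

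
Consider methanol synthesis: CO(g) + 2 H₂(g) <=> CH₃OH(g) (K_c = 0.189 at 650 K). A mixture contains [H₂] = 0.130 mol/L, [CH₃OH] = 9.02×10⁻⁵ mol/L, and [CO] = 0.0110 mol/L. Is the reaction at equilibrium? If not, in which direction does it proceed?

in the reverse direction

Q_c = [CH₃OH] / ([CO]·[H₂]²) = (9.02×10⁻⁵) / ((0.0110)·(0.130)²) = 0.485
Q_c = 0.485 > K_c = 0.189, so the reverse reaction proceeds.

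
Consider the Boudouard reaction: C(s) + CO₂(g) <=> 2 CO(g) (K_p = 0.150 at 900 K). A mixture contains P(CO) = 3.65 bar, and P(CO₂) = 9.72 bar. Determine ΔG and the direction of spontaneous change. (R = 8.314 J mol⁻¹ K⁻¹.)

ΔG = 16.6 kJ/mol; the forward reaction is non-spontaneous

(C is a pure solid — omitted from Q_p.)
Q_p = P(CO)² / P(CO₂) = (3.65)² / (9.72) = 1.37
ΔG = RT ln(Q_p/K_p) = (8.314 J mol⁻¹ K⁻¹)(900 K) × ln(1.37/0.150)
   = (7.483 kJ/mol)(2.212) = 16.6 kJ/mol
ΔG > 0, so the forward reaction is non-spontaneous (proceeds in reverse).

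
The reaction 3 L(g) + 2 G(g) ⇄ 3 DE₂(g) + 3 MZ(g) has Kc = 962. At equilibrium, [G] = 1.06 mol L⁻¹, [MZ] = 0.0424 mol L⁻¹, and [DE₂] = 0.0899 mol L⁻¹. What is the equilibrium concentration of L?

At equilibrium, Kc = [DE₂]³·[MZ]³ / ([L]³·[G]²) = 962.
(0.0899)³·(0.0424)³ / (([L])³·(1.06)²) = 962
[L]³ = 5.12e-11 ⇒ [L] = 3.71e-4 mol L⁻¹

[L] = 3.71e-4 mol L⁻¹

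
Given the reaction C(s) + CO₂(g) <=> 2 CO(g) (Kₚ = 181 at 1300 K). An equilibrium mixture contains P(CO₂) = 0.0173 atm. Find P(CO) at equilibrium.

P(CO) = 1.77 atm

(C is a pure solid — omitted from Kₚ.)
At equilibrium, Kₚ = P(CO)² / P(CO₂) = 181.
(P(CO))² / (0.0173) = 181
P(CO)² = 3.13 ⇒ P(CO) = 1.77 atm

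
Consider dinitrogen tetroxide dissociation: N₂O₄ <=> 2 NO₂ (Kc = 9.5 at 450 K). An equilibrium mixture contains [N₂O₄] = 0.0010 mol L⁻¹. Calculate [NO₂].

[NO₂] = 0.097 mol L⁻¹

At equilibrium, Kc = [NO₂]² / [N₂O₄] = 9.5.
([NO₂])² / (0.0010) = 9.5
[NO₂]² = 0.00950 ⇒ [NO₂] = 0.097 mol L⁻¹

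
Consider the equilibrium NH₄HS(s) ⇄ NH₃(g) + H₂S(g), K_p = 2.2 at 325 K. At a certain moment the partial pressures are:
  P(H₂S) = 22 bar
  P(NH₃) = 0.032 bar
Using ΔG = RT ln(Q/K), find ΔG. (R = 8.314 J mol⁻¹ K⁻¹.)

(NH₄HS is a pure solid — omitted from Q_p.)
Q_p = P(NH₃)·P(H₂S) = (0.032)·(22) = 0.704
ΔG = RT ln(Q_p/K_p) = (8.314 J mol⁻¹ K⁻¹)(325 K) × ln(0.704/2.2)
   = (2.702 kJ/mol)(-1.139) = -3.08 kJ/mol
ΔG < 0, so the forward reaction is spontaneous (proceeds forward).

ΔG = -3.08 kJ/mol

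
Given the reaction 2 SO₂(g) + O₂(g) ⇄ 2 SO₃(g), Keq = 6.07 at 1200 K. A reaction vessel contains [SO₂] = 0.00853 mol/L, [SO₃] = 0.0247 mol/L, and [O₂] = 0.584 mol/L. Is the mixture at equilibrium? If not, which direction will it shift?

no; Q > K, reaction proceeds in reverse

Q = [SO₃]² / ([SO₂]²·[O₂]) = (0.0247)² / ((0.00853)²·(0.584)) = 14.4
Q = 14.4 > Keq = 6.07: net reverse reaction.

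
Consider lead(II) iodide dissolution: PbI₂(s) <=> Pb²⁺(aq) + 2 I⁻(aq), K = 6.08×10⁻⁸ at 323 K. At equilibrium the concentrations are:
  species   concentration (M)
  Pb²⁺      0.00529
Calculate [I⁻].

[I⁻] = 0.00339 M

(PbI₂ is a pure solid — omitted from K.)
At equilibrium, K = [Pb²⁺]·[I⁻]² = 6.08×10⁻⁸.
(0.00529)·([I⁻])² = 6.08×10⁻⁸
[I⁻]² = 1.15×10⁻⁵ ⇒ [I⁻] = 0.00339 M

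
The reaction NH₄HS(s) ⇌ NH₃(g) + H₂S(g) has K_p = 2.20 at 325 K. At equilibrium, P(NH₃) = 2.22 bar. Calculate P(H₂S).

P(H₂S) = 0.991 bar

(NH₄HS is a pure solid — omitted from K_p.)
At equilibrium, K_p = P(NH₃)·P(H₂S) = 2.20.
(2.22)·(P(H₂S)) = 2.20
P(H₂S) = 0.991 bar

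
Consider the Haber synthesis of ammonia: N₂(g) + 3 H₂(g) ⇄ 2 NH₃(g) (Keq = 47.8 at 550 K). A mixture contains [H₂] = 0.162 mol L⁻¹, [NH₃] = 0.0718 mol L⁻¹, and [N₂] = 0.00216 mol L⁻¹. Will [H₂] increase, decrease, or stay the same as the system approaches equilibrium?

increase

Q = [NH₃]² / ([N₂]·[H₂]³) = (0.0718)² / ((0.00216)·(0.162)³) = 561
Q = 561 > Keq = 47.8: net reverse reaction.
H₂ is a reactant, so it increases.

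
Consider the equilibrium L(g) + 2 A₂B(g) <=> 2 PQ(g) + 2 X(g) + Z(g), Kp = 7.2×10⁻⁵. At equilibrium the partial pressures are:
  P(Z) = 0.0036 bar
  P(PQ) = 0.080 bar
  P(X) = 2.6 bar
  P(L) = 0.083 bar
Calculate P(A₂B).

P(A₂B) = 5.1 bar

At equilibrium, Kp = P(PQ)²·P(X)²·P(Z) / (P(L)·P(A₂B)²) = 7.2×10⁻⁵.
(0.080)²·(2.6)²·(0.0036) / ((0.083)·(P(A₂B))²) = 7.2×10⁻⁵
P(A₂B)² = 26.1 ⇒ P(A₂B) = 5.1 bar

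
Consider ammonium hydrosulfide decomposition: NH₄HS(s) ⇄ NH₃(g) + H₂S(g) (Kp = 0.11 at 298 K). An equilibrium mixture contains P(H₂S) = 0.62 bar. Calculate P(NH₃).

(NH₄HS is a pure solid — omitted from Kp.)
At equilibrium, Kp = P(NH₃)·P(H₂S) = 0.11.
(P(NH₃))·(0.62) = 0.11
P(NH₃) = 0.177 = 0.18 bar

P(NH₃) = 0.18 bar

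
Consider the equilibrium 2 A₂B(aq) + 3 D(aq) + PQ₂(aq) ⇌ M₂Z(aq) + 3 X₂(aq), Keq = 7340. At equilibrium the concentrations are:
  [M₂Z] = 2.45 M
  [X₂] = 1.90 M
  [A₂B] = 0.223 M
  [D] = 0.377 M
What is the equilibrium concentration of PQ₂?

At equilibrium, Keq = [M₂Z]·[X₂]³ / ([A₂B]²·[D]³·[PQ₂]) = 7340.
(2.45)·(1.90)³ / ((0.223)²·(0.377)³·([PQ₂])) = 7340
[PQ₂] = 0.859 M

[PQ₂] = 0.859 M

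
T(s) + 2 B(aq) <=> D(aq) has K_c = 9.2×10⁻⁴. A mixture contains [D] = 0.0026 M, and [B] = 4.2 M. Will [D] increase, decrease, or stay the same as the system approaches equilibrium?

increase

(T is a pure solid — omitted from Q_c.)
Q_c = [D] / [B]² = (0.0026) / (4.2)² = 1.5×10⁻⁴
Q_c = 1.5×10⁻⁴ < K_c = 9.2×10⁻⁴: net forward reaction.
D is a product, so it increases.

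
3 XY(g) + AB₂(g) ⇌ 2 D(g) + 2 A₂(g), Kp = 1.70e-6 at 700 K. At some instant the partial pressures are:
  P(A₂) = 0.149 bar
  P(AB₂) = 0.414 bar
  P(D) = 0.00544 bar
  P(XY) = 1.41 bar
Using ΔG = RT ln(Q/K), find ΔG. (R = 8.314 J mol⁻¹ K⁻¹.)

ΔG = -6.40 kJ/mol

Qp = P(D)²·P(A₂)² / (P(XY)³·P(AB₂)) = (0.00544)²·(0.149)² / ((1.41)³·(0.414)) = 5.66e-7
ΔG = RT ln(Qp/Kp) = (8.314 J mol⁻¹ K⁻¹)(700 K) × ln(5.66e-7/1.70e-6)
   = (5.820 kJ/mol)(-1.100) = -6.40 kJ/mol
ΔG < 0, so the forward reaction is spontaneous (proceeds forward).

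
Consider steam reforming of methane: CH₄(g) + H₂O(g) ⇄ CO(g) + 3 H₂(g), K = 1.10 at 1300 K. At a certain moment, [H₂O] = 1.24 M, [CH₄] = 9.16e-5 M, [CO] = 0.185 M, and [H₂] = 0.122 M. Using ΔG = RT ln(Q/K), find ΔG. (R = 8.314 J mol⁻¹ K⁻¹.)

ΔG = 10.7 kJ/mol

Q = [CO]·[H₂]³ / ([CH₄]·[H₂O]) = (0.185)·(0.122)³ / ((9.16e-5)·(1.24)) = 2.96
ΔG = RT ln(Q/K) = (8.314 J mol⁻¹ K⁻¹)(1300 K) × ln(2.96/1.10)
   = (10.81 kJ/mol)(0.9899) = 10.7 kJ/mol
ΔG > 0, so the forward reaction is non-spontaneous (proceeds in reverse).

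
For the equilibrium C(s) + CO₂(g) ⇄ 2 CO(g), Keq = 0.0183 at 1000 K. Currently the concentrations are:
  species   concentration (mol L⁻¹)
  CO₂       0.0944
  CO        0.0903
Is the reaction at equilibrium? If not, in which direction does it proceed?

(C is a pure solid — omitted from Q.)
Q = [CO]² / [CO₂] = (0.0903)² / (0.0944) = 0.0864
Q = 0.0864 > Keq = 0.0183, so the reverse reaction proceeds.

in the reverse direction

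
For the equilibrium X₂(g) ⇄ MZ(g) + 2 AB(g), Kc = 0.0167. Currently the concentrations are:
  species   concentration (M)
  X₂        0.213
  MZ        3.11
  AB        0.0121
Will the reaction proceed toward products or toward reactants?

to the right

Qc = [MZ]·[AB]² / [X₂] = (3.11)·(0.0121)² / (0.213) = 0.00214
Qc = 0.00214 < Kc = 0.0167, so the forward reaction proceeds.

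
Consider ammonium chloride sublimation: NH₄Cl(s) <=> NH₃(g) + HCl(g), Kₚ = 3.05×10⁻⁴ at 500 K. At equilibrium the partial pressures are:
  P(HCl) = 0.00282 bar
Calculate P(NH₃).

(NH₄Cl is a pure solid — omitted from Kₚ.)
At equilibrium, Kₚ = P(NH₃)·P(HCl) = 3.05×10⁻⁴.
(P(NH₃))·(0.00282) = 3.05×10⁻⁴
P(NH₃) = 0.108 bar

P(NH₃) = 0.108 bar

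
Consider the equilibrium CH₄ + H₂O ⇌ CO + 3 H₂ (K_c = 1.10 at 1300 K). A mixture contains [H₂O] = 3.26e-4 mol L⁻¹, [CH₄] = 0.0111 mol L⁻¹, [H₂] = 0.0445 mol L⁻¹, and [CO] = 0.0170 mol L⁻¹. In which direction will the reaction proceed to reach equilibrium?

toward products

Q_c = [CO]·[H₂]³ / ([CH₄]·[H₂O]) = (0.0170)·(0.0445)³ / ((0.0111)·(3.26e-4)) = 0.414
Q_c = 0.414 < K_c = 1.10, so the forward reaction proceeds.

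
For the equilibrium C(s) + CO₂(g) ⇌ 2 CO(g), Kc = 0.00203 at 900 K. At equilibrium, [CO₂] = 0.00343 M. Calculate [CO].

[CO] = 0.00264 M

(C is a pure solid — omitted from Kc.)
At equilibrium, Kc = [CO]² / [CO₂] = 0.00203.
([CO])² / (0.00343) = 0.00203
[CO]² = 6.96×10⁻⁶ ⇒ [CO] = 0.00264 M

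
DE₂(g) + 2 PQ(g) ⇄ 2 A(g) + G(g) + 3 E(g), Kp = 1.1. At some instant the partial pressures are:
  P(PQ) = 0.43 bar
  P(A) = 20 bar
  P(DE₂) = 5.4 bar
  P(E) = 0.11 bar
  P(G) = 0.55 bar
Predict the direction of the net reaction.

forward (toward products)

Qp = P(A)²·P(G)·P(E)³ / (P(DE₂)·P(PQ)²) = (20)²·(0.55)·(0.11)³ / ((5.4)·(0.43)²) = 0.29
Qp = 0.29 < Kp = 1.1, so the forward reaction proceeds.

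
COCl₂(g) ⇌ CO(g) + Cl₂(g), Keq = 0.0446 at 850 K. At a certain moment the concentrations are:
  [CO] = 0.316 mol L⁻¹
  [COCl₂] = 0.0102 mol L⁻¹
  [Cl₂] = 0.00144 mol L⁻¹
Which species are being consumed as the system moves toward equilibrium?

Q = [CO]·[Cl₂] / [COCl₂] = (0.316)·(0.00144) / (0.0102) = 0.0446
Q = 0.0446 = Keq; the system is at equilibrium.

none (at equilibrium)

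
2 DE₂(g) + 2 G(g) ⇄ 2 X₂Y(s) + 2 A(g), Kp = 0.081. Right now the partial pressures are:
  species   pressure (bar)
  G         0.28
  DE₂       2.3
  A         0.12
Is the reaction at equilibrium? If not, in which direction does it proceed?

toward products

(X₂Y is a pure solid — omitted from Qp.)
Qp = P(A)² / (P(DE₂)²·P(G)²) = (0.12)² / ((2.3)²·(0.28)²) = 0.035
Qp = 0.035 < Kp = 0.081, so the forward reaction proceeds.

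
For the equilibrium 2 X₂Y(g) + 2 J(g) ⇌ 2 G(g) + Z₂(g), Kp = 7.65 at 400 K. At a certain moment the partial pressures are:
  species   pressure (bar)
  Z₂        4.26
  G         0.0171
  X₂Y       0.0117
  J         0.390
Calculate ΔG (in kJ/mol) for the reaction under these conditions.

ΔG = 6.84 kJ/mol

Qp = P(G)²·P(Z₂) / (P(X₂Y)²·P(J)²) = (0.0171)²·(4.26) / ((0.0117)²·(0.390)²) = 59.8
ΔG = RT ln(Qp/Kp) = (8.314 J mol⁻¹ K⁻¹)(400 K) × ln(59.8/7.65)
   = (3.326 kJ/mol)(2.056) = 6.84 kJ/mol
ΔG > 0, so the forward reaction is non-spontaneous (proceeds in reverse).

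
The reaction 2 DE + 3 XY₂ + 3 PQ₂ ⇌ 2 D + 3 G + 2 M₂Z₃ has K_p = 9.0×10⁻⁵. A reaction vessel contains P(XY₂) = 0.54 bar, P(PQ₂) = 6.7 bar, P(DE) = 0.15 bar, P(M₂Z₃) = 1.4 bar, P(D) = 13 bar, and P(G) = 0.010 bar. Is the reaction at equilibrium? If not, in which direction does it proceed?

Q_p = P(D)²·P(G)³·P(M₂Z₃)² / (P(DE)²·P(XY₂)³·P(PQ₂)³) = (13)²·(0.010)³·(1.4)² / ((0.15)²·(0.54)³·(6.7)³) = 3.1×10⁻⁴
Q_p = 3.1×10⁻⁴ > K_p = 9.0×10⁻⁵, so the reverse reaction proceeds.

to the left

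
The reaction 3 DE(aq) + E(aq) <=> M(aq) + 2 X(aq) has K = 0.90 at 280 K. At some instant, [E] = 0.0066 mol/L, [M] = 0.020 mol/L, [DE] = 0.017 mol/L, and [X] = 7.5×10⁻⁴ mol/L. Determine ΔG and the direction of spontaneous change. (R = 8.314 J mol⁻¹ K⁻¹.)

Q = [M]·[X]² / ([DE]³·[E]) = (0.020)·(7.5×10⁻⁴)² / ((0.017)³·(0.0066)) = 0.347
ΔG = RT ln(Q/K) = (8.314 J mol⁻¹ K⁻¹)(280 K) × ln(0.347/0.90)
   = (2.328 kJ/mol)(-0.9531) = -2.22 kJ/mol
ΔG < 0, so the forward reaction is spontaneous (proceeds forward).

ΔG = -2.22 kJ/mol; the forward reaction is spontaneous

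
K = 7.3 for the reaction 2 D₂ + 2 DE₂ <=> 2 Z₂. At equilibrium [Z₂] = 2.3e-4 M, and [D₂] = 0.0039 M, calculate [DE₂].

At equilibrium, K = [Z₂]² / ([D₂]²·[DE₂]²) = 7.3.
(2.3e-4)² / ((0.0039)²·([DE₂])²) = 7.3
[DE₂]² = 4.76e-4 ⇒ [DE₂] = 0.022 M

[DE₂] = 0.022 M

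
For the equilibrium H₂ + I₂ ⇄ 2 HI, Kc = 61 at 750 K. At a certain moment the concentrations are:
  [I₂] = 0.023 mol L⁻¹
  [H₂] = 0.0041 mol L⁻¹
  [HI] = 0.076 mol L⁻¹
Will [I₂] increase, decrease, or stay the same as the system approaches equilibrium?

stay the same

Qc = [HI]² / ([H₂]·[I₂]) = (0.076)² / ((0.0041)·(0.023)) = 61
Qc = 61 = Kc; the system is at equilibrium.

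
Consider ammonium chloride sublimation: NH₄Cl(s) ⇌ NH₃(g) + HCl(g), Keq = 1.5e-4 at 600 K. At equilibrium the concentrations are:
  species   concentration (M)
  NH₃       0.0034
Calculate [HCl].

(NH₄Cl is a pure solid — omitted from Keq.)
At equilibrium, Keq = [NH₃]·[HCl] = 1.5e-4.
(0.0034)·([HCl]) = 1.5e-4
[HCl] = 0.0441 = 0.044 M

[HCl] = 0.044 M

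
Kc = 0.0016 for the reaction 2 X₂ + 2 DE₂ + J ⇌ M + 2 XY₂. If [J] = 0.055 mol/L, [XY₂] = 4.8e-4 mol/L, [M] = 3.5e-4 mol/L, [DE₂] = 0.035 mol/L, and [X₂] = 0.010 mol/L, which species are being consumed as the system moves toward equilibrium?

M, XY₂ (products)

Qc = [M]·[XY₂]² / ([X₂]²·[DE₂]²·[J]) = (3.5e-4)·(4.8e-4)² / ((0.010)²·(0.035)²·(0.055)) = 0.012
Qc = 0.012 > Kc = 0.0016: net reverse reaction.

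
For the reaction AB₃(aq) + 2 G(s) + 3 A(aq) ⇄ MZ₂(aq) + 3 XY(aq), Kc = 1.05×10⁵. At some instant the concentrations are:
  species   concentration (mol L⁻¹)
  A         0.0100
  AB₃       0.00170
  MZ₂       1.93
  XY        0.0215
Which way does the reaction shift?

to the right

(G is a pure solid — omitted from Qc.)
Qc = [MZ₂]·[XY]³ / ([AB₃]·[A]³) = (1.93)·(0.0215)³ / ((0.00170)·(0.0100)³) = 11300
Qc = 11300 < Kc = 1.05×10⁵, so the forward reaction proceeds.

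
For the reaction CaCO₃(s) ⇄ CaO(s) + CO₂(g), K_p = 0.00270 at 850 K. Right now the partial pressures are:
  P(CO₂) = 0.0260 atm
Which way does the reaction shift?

(CaCO₃, CaO are pure solids — omitted from Q_p.)
Q_p = P(CO₂) = 0.0260
Q_p = 0.0260 > K_p = 0.00270, so the reverse reaction proceeds.

reverse (toward reactants)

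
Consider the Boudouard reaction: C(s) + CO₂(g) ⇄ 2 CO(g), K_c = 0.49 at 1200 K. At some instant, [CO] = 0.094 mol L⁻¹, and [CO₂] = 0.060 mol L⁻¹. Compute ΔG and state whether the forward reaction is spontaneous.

(C is a pure solid — omitted from Q_c.)
Q_c = [CO]² / [CO₂] = (0.094)² / (0.060) = 0.147
ΔG = RT ln(Q_c/K_c) = (8.314 J mol⁻¹ K⁻¹)(1200 K) × ln(0.147/0.49)
   = (9.977 kJ/mol)(-1.204) = -12.0 kJ/mol
ΔG < 0, so the forward reaction is spontaneous (proceeds forward).

ΔG = -12.0 kJ/mol; the forward reaction is spontaneous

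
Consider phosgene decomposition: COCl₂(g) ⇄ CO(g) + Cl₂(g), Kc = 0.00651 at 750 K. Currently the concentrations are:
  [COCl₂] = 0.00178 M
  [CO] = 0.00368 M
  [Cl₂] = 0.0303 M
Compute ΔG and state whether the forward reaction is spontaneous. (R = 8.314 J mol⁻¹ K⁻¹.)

Qc = [CO]·[Cl₂] / [COCl₂] = (0.00368)·(0.0303) / (0.00178) = 0.0626
ΔG = RT ln(Qc/Kc) = (8.314 J mol⁻¹ K⁻¹)(750 K) × ln(0.0626/0.00651)
   = (6.236 kJ/mol)(2.263) = 14.1 kJ/mol
ΔG > 0, so the forward reaction is non-spontaneous (proceeds in reverse).

ΔG = 14.1 kJ/mol; the forward reaction is non-spontaneous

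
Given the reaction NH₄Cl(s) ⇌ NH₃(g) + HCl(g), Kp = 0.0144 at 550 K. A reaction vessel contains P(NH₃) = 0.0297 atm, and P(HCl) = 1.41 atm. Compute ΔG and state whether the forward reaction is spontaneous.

ΔG = 4.88 kJ/mol; the forward reaction is non-spontaneous

(NH₄Cl is a pure solid — omitted from Qp.)
Qp = P(NH₃)·P(HCl) = (0.0297)·(1.41) = 0.0419
ΔG = RT ln(Qp/Kp) = (8.314 J mol⁻¹ K⁻¹)(550 K) × ln(0.0419/0.0144)
   = (4.573 kJ/mol)(1.068) = 4.88 kJ/mol
ΔG > 0, so the forward reaction is non-spontaneous (proceeds in reverse).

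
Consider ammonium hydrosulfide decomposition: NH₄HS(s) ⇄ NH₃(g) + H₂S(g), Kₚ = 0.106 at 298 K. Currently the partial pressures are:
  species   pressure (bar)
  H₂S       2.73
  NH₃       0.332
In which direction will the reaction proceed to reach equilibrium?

in the reverse direction

(NH₄HS is a pure solid — omitted from Qₚ.)
Qₚ = P(NH₃)·P(H₂S) = (0.332)·(2.73) = 0.906
Qₚ = 0.906 > Kₚ = 0.106, so the reverse reaction proceeds.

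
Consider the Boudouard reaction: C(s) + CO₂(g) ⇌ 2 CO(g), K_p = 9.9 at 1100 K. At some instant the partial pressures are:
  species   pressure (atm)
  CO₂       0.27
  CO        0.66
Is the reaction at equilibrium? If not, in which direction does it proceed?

to the right

(C is a pure solid — omitted from Q_p.)
Q_p = P(CO)² / P(CO₂) = (0.66)² / (0.27) = 1.6
Q_p = 1.6 < K_p = 9.9, so the forward reaction proceeds.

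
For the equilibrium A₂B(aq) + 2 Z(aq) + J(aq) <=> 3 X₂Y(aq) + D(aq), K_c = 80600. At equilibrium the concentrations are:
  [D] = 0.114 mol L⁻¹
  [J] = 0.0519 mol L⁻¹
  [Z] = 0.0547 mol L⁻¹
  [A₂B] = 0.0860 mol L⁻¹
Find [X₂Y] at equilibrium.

At equilibrium, K_c = [X₂Y]³·[D] / ([A₂B]·[Z]²·[J]) = 80600.
([X₂Y])³·(0.114) / ((0.0860)·(0.0547)²·(0.0519)) = 80600
[X₂Y]³ = 9.44 ⇒ [X₂Y] = 2.11 mol L⁻¹

[X₂Y] = 2.11 mol L⁻¹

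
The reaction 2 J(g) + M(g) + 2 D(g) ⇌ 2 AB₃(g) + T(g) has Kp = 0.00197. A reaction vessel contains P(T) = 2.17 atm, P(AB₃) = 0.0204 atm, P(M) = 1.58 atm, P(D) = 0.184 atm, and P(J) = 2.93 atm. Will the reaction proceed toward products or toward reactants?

Qp = P(AB₃)²·P(T) / (P(J)²·P(M)·P(D)²) = (0.0204)²·(2.17) / ((2.93)²·(1.58)·(0.184)²) = 0.00197
Qp = 0.00197 = Kp, so the system is already at equilibrium.

no net change (already at equilibrium)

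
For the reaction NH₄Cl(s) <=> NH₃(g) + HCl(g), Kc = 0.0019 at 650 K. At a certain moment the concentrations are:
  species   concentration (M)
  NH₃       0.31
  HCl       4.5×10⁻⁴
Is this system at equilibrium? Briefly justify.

no; Q < K, reaction proceeds forward

(NH₄Cl is a pure solid — omitted from Qc.)
Qc = [NH₃]·[HCl] = (0.31)·(4.5×10⁻⁴) = 1.4×10⁻⁴
Qc = 1.4×10⁻⁴ < Kc = 0.0019: net forward reaction.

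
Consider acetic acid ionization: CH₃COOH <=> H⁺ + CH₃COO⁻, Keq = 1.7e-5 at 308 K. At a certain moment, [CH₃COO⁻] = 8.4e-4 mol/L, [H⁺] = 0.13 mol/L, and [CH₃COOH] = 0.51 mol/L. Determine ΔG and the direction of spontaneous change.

ΔG = 6.49 kJ/mol; the forward reaction is non-spontaneous

Q = [H⁺]·[CH₃COO⁻] / [CH₃COOH] = (0.13)·(8.4e-4) / (0.51) = 2.14e-4
ΔG = RT ln(Q/Keq) = (8.314 J mol⁻¹ K⁻¹)(308 K) × ln(2.14e-4/1.7e-5)
   = (2.561 kJ/mol)(2.533) = 6.49 kJ/mol
ΔG > 0, so the forward reaction is non-spontaneous (proceeds in reverse).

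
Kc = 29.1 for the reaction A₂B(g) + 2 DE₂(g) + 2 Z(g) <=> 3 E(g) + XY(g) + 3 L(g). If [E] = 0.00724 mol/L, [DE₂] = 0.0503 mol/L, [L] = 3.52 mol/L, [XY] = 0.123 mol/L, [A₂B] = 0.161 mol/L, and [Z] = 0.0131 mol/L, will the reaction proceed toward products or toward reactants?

Qc = [E]³·[XY]·[L]³ / ([A₂B]·[DE₂]²·[Z]²) = (0.00724)³·(0.123)·(3.52)³ / ((0.161)·(0.0503)²·(0.0131)²) = 29.1
Qc = 29.1 = Kc, so the system is already at equilibrium.

at equilibrium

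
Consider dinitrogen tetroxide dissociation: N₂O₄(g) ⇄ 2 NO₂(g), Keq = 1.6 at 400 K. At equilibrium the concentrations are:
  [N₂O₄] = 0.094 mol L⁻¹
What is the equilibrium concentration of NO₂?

At equilibrium, Keq = [NO₂]² / [N₂O₄] = 1.6.
([NO₂])² / (0.094) = 1.6
[NO₂]² = 0.150 ⇒ [NO₂] = 0.39 mol L⁻¹

[NO₂] = 0.39 mol L⁻¹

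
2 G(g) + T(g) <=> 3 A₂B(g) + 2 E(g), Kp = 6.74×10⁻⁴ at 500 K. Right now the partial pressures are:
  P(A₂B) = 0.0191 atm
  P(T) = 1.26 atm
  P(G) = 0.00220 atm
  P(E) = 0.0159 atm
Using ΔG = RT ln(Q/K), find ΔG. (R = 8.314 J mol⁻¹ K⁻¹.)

ΔG = -3.52 kJ/mol

Qp = P(A₂B)³·P(E)² / (P(G)²·P(T)) = (0.0191)³·(0.0159)² / ((0.00220)²·(1.26)) = 2.89×10⁻⁴
ΔG = RT ln(Qp/Kp) = (8.314 J mol⁻¹ K⁻¹)(500 K) × ln(2.89×10⁻⁴/6.74×10⁻⁴)
   = (4.157 kJ/mol)(-0.8468) = -3.52 kJ/mol
ΔG < 0, so the forward reaction is spontaneous (proceeds forward).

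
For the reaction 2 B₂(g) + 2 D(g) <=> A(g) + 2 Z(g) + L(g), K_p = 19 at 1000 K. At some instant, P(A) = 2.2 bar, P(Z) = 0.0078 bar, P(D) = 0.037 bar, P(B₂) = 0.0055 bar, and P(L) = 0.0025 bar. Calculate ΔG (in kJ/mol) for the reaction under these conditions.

Q_p = P(A)·P(Z)²·P(L) / (P(B₂)²·P(D)²) = (2.2)·(0.0078)²·(0.0025) / ((0.0055)²·(0.037)²) = 8.08
ΔG = RT ln(Q_p/K_p) = (8.314 J mol⁻¹ K⁻¹)(1000 K) × ln(8.08/19)
   = (8.314 kJ/mol)(-0.8550) = -7.11 kJ/mol
ΔG < 0, so the forward reaction is spontaneous (proceeds forward).

ΔG = -7.11 kJ/mol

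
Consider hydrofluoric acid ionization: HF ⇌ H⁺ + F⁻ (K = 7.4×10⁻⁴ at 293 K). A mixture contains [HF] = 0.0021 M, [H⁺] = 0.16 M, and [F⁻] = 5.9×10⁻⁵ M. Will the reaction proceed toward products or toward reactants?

toward reactants

Q = [H⁺]·[F⁻] / [HF] = (0.16)·(5.9×10⁻⁵) / (0.0021) = 0.0045
Q = 0.0045 > K = 7.4×10⁻⁴, so the reverse reaction proceeds.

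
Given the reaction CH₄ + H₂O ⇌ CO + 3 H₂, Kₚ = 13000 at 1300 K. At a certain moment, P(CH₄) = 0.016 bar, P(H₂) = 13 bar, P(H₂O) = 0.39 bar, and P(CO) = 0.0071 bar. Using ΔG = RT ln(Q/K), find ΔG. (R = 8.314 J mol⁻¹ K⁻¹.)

ΔG = -17.8 kJ/mol

Qₚ = P(CO)·P(H₂)³ / (P(CH₄)·P(H₂O)) = (0.0071)·(13)³ / ((0.016)·(0.39)) = 2500
ΔG = RT ln(Qₚ/Kₚ) = (8.314 J mol⁻¹ K⁻¹)(1300 K) × ln(2500/13000)
   = (10.81 kJ/mol)(-1.649) = -17.8 kJ/mol
ΔG < 0, so the forward reaction is spontaneous (proceeds forward).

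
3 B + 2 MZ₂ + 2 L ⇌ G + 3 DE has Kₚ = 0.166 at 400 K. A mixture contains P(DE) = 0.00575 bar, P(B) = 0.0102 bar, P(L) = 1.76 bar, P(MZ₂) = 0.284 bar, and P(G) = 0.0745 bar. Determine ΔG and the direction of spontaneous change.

ΔG = -3.77 kJ/mol; the forward reaction is spontaneous

Qₚ = P(G)·P(DE)³ / (P(B)³·P(MZ₂)²·P(L)²) = (0.0745)·(0.00575)³ / ((0.0102)³·(0.284)²·(1.76)²) = 0.0534
ΔG = RT ln(Qₚ/Kₚ) = (8.314 J mol⁻¹ K⁻¹)(400 K) × ln(0.0534/0.166)
   = (3.326 kJ/mol)(-1.134) = -3.77 kJ/mol
ΔG < 0, so the forward reaction is spontaneous (proceeds forward).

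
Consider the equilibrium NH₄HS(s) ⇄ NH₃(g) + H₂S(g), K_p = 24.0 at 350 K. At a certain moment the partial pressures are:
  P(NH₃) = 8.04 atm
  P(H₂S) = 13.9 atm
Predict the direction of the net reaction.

(NH₄HS is a pure solid — omitted from Q_p.)
Q_p = P(NH₃)·P(H₂S) = (8.04)·(13.9) = 112
Q_p = 112 > K_p = 24.0, so the reverse reaction proceeds.

in the reverse direction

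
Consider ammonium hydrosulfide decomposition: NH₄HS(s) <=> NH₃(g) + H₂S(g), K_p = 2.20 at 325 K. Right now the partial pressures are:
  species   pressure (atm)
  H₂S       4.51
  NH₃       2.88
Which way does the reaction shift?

in the reverse direction

(NH₄HS is a pure solid — omitted from Q_p.)
Q_p = P(NH₃)·P(H₂S) = (2.88)·(4.51) = 13.0
Q_p = 13.0 > K_p = 2.20, so the reverse reaction proceeds.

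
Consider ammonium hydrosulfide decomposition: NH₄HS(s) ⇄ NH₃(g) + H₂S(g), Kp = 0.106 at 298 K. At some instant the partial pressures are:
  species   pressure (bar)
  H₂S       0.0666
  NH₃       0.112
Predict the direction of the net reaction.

to the right

(NH₄HS is a pure solid — omitted from Qp.)
Qp = P(NH₃)·P(H₂S) = (0.112)·(0.0666) = 0.00746
Qp = 0.00746 < Kp = 0.106, so the forward reaction proceeds.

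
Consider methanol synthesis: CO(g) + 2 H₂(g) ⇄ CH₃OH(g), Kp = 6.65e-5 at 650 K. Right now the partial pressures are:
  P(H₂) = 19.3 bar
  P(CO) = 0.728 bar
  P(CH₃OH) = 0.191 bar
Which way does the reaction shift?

in the reverse direction

Qp = P(CH₃OH) / (P(CO)·P(H₂)²) = (0.191) / ((0.728)·(19.3)²) = 7.04e-4
Qp = 7.04e-4 > Kp = 6.65e-5, so the reverse reaction proceeds.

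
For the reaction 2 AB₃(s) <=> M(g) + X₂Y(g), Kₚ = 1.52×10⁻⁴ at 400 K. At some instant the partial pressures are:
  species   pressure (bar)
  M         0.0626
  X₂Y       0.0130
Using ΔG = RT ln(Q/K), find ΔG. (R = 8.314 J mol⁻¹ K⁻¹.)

(AB₃ is a pure solid — omitted from Qₚ.)
Qₚ = P(M)·P(X₂Y) = (0.0626)·(0.0130) = 8.14×10⁻⁴
ΔG = RT ln(Qₚ/Kₚ) = (8.314 J mol⁻¹ K⁻¹)(400 K) × ln(8.14×10⁻⁴/1.52×10⁻⁴)
   = (3.326 kJ/mol)(1.678) = 5.58 kJ/mol
ΔG > 0, so the forward reaction is non-spontaneous (proceeds in reverse).

ΔG = 5.58 kJ/mol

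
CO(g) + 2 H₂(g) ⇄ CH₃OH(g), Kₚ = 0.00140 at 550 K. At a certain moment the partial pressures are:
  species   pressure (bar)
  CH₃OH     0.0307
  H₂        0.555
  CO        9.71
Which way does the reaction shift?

toward reactants

Qₚ = P(CH₃OH) / (P(CO)·P(H₂)²) = (0.0307) / ((9.71)·(0.555)²) = 0.0103
Qₚ = 0.0103 > Kₚ = 0.00140, so the reverse reaction proceeds.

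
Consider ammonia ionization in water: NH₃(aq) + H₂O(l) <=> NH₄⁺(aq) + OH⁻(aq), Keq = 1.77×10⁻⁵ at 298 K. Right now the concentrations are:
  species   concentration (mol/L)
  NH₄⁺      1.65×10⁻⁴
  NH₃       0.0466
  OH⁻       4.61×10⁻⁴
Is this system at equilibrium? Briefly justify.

(H₂O is a pure liquid — omitted from Q.)
Q = [NH₄⁺]·[OH⁻] / [NH₃] = (1.65×10⁻⁴)·(4.61×10⁻⁴) / (0.0466) = 1.63×10⁻⁶
Q = 1.63×10⁻⁶ < Keq = 1.77×10⁻⁵: net forward reaction.

no; Q < K, reaction proceeds forward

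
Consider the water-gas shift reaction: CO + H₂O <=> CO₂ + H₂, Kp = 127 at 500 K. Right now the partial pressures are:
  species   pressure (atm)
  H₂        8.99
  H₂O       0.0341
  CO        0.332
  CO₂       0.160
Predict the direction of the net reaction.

no net change (already at equilibrium)

Qp = P(CO₂)·P(H₂) / (P(CO)·P(H₂O)) = (0.160)·(8.99) / ((0.332)·(0.0341)) = 127
Qp = 127 = Kp, so the system is already at equilibrium.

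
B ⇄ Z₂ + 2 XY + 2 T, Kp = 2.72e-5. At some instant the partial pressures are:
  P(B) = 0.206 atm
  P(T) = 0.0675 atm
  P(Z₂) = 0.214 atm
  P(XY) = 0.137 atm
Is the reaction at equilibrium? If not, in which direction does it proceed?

Qp = P(Z₂)·P(XY)²·P(T)² / P(B) = (0.214)·(0.137)²·(0.0675)² / (0.206) = 8.88e-5
Qp = 8.88e-5 > Kp = 2.72e-5, so the reverse reaction proceeds.

toward reactants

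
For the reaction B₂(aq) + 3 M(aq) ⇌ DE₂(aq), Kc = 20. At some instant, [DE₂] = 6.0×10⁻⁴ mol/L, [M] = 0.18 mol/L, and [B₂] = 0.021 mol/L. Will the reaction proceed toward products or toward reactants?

Qc = [DE₂] / ([B₂]·[M]³) = (6.0×10⁻⁴) / ((0.021)·(0.18)³) = 4.9
Qc = 4.9 < Kc = 20, so the forward reaction proceeds.

in the forward direction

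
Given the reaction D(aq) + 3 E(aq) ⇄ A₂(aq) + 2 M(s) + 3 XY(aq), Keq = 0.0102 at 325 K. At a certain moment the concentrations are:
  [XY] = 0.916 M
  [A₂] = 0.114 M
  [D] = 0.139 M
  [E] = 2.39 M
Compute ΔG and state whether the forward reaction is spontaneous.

ΔG = 4.08 kJ/mol; the forward reaction is non-spontaneous

(M is a pure solid — omitted from Q.)
Q = [A₂]·[XY]³ / ([D]·[E]³) = (0.114)·(0.916)³ / ((0.139)·(2.39)³) = 0.0462
ΔG = RT ln(Q/Keq) = (8.314 J mol⁻¹ K⁻¹)(325 K) × ln(0.0462/0.0102)
   = (2.702 kJ/mol)(1.511) = 4.08 kJ/mol
ΔG > 0, so the forward reaction is non-spontaneous (proceeds in reverse).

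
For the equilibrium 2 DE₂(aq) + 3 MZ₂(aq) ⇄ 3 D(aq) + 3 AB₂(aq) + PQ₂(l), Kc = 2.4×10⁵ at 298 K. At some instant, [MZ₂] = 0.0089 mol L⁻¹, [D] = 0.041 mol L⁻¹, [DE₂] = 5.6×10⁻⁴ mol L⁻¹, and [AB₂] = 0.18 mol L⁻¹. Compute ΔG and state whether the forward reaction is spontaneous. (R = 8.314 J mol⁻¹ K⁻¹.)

ΔG = 5.02 kJ/mol; the forward reaction is non-spontaneous

(PQ₂ is a pure liquid — omitted from Qc.)
Qc = [D]³·[AB₂]³ / ([DE₂]²·[MZ₂]³) = (0.041)³·(0.18)³ / ((5.6×10⁻⁴)²·(0.0089)³) = 1.82×10⁶
ΔG = RT ln(Qc/Kc) = (8.314 J mol⁻¹ K⁻¹)(298 K) × ln(1.82×10⁶/2.4×10⁵)
   = (2.478 kJ/mol)(2.026) = 5.02 kJ/mol
ΔG > 0, so the forward reaction is non-spontaneous (proceeds in reverse).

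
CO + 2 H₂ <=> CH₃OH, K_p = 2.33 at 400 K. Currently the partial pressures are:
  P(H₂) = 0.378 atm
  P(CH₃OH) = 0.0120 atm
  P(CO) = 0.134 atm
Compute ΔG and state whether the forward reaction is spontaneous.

Q_p = P(CH₃OH) / (P(CO)·P(H₂)²) = (0.0120) / ((0.134)·(0.378)²) = 0.627
ΔG = RT ln(Q_p/K_p) = (8.314 J mol⁻¹ K⁻¹)(400 K) × ln(0.627/2.33)
   = (3.326 kJ/mol)(-1.313) = -4.37 kJ/mol
ΔG < 0, so the forward reaction is spontaneous (proceeds forward).

ΔG = -4.37 kJ/mol; the forward reaction is spontaneous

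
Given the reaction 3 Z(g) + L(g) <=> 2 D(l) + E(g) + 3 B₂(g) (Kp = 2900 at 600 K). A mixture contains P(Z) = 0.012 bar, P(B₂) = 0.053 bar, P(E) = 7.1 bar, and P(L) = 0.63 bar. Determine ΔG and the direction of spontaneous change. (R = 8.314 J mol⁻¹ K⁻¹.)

(D is a pure liquid — omitted from Qp.)
Qp = P(E)·P(B₂)³ / (P(Z)³·P(L)) = (7.1)·(0.053)³ / ((0.012)³·(0.63)) = 971
ΔG = RT ln(Qp/Kp) = (8.314 J mol⁻¹ K⁻¹)(600 K) × ln(971/2900)
   = (4.988 kJ/mol)(-1.094) = -5.46 kJ/mol
ΔG < 0, so the forward reaction is spontaneous (proceeds forward).

ΔG = -5.46 kJ/mol; the forward reaction is spontaneous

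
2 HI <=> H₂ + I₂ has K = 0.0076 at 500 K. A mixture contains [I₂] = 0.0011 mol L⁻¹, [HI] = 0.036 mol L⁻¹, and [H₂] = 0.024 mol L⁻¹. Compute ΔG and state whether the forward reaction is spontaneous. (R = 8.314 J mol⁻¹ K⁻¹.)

Q = [H₂]·[I₂] / [HI]² = (0.024)·(0.0011) / (0.036)² = 0.0204
ΔG = RT ln(Q/K) = (8.314 J mol⁻¹ K⁻¹)(500 K) × ln(0.0204/0.0076)
   = (4.157 kJ/mol)(0.9874) = 4.10 kJ/mol
ΔG > 0, so the forward reaction is non-spontaneous (proceeds in reverse).

ΔG = 4.10 kJ/mol; the forward reaction is non-spontaneous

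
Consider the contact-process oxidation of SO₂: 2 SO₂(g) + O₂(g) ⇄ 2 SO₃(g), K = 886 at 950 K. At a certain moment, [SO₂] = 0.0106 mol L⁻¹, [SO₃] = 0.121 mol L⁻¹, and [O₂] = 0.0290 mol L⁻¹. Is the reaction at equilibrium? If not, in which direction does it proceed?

reverse (toward reactants)

Q = [SO₃]² / ([SO₂]²·[O₂]) = (0.121)² / ((0.0106)²·(0.0290)) = 4490
Q = 4490 > K = 886, so the reverse reaction proceeds.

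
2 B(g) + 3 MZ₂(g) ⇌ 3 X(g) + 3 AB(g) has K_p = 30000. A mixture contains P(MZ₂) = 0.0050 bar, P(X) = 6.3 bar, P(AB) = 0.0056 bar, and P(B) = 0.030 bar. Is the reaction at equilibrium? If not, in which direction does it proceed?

Q_p = P(X)³·P(AB)³ / (P(B)²·P(MZ₂)³) = (6.3)³·(0.0056)³ / ((0.030)²·(0.0050)³) = 3.9×10⁵
Q_p = 3.9×10⁵ > K_p = 30000, so the reverse reaction proceeds.

reverse (toward reactants)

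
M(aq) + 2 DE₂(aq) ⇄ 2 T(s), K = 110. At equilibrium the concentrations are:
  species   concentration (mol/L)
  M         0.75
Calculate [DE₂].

[DE₂] = 0.11 mol/L

(T is a pure solid — omitted from K.)
At equilibrium, K = 1 / ([M]·[DE₂]²) = 110.
1 / ((0.75)·([DE₂])²) = 110
[DE₂]² = 0.0121 ⇒ [DE₂] = 0.11 mol/L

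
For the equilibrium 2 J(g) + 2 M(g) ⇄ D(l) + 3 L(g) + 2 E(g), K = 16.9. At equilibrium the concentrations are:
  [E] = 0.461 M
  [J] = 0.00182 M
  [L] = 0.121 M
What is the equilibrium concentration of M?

[M] = 2.59 M

(D is a pure liquid — omitted from K.)
At equilibrium, K = [L]³·[E]² / ([J]²·[M]²) = 16.9.
(0.121)³·(0.461)² / ((0.00182)²·([M])²) = 16.9
[M]² = 6.73 ⇒ [M] = 2.59 M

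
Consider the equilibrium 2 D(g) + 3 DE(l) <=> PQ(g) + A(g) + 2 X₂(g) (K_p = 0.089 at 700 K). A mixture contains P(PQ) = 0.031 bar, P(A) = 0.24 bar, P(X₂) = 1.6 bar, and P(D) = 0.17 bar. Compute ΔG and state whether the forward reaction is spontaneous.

(DE is a pure liquid — omitted from Q_p.)
Q_p = P(PQ)·P(A)·P(X₂)² / P(D)² = (0.031)·(0.24)·(1.6)² / (0.17)² = 0.659
ΔG = RT ln(Q_p/K_p) = (8.314 J mol⁻¹ K⁻¹)(700 K) × ln(0.659/0.089)
   = (5.820 kJ/mol)(2.002) = 11.7 kJ/mol
ΔG > 0, so the forward reaction is non-spontaneous (proceeds in reverse).

ΔG = 11.7 kJ/mol; the forward reaction is non-spontaneous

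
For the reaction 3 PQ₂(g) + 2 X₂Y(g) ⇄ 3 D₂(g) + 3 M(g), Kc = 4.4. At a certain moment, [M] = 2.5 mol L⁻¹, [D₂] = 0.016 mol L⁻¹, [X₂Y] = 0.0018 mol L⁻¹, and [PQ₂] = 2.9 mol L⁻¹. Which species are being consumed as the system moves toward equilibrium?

PQ₂, X₂Y (reactants)

Qc = [D₂]³·[M]³ / ([PQ₂]³·[X₂Y]²) = (0.016)³·(2.5)³ / ((2.9)³·(0.0018)²) = 0.81
Qc = 0.81 < Kc = 4.4: net forward reaction.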